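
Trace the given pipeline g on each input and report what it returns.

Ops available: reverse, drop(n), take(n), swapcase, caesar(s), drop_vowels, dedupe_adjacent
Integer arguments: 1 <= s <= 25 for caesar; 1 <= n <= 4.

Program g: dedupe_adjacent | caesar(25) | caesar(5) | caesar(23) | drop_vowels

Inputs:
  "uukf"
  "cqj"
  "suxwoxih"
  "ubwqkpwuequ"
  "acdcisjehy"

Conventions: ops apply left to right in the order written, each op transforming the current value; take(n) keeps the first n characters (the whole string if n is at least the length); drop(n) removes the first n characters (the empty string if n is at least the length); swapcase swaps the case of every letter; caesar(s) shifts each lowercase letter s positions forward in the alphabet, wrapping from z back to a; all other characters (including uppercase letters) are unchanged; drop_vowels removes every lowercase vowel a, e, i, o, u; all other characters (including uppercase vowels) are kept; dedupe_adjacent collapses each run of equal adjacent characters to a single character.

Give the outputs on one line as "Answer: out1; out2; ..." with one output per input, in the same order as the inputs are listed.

"vlg"; "drk"; "tvyxpyj"; "vcxrlqxvfrv"; "bddjtkfz"

Execution, op by op:
  "uukf" -> "ukf" -> "tje" -> "yoj" -> "vlg" -> "vlg"
  "cqj" -> "cqj" -> "bpi" -> "gun" -> "drk" -> "drk"
  "suxwoxih" -> "suxwoxih" -> "rtwvnwhg" -> "wybasbml" -> "tvyxpyji" -> "tvyxpyj"
  "ubwqkpwuequ" -> "ubwqkpwuequ" -> "tavpjovtdpt" -> "yfauotayiuy" -> "vcxrlqxvfrv" -> "vcxrlqxvfrv"
  "acdcisjehy" -> "acdcisjehy" -> "zbcbhridgx" -> "eghgmwnilc" -> "bdedjtkfiz" -> "bddjtkfz"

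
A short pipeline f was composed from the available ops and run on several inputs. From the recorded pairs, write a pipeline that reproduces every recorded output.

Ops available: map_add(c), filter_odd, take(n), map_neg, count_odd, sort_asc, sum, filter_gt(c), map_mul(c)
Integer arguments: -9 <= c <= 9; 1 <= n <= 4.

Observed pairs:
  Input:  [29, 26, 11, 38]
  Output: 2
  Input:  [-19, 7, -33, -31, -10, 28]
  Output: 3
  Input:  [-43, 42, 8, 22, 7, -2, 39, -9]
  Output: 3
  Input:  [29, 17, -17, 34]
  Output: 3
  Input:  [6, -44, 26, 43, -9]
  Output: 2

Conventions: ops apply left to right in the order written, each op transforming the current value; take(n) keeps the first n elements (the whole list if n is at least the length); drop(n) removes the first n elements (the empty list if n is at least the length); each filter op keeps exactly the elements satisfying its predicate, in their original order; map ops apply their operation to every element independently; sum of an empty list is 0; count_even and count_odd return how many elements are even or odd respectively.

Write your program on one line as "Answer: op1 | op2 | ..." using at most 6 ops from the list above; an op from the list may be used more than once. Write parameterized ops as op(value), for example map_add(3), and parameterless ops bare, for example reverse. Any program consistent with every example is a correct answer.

map_neg | map_mul(-9) | filter_odd | take(3) | count_odd

Check, running the answer program on each example:
  [29, 26, 11, 38] -> [-29, -26, -11, -38] -> [261, 234, 99, 342] -> [261, 99] -> [261, 99] -> 2
  [-19, 7, -33, -31, -10, 28] -> [19, -7, 33, 31, 10, -28] -> [-171, 63, -297, -279, -90, 252] -> [-171, 63, -297, -279] -> [-171, 63, -297] -> 3
  [-43, 42, 8, 22, 7, -2, 39, -9] -> [43, -42, -8, -22, -7, 2, -39, 9] -> [-387, 378, 72, 198, 63, -18, 351, -81] -> [-387, 63, 351, -81] -> [-387, 63, 351] -> 3
  [29, 17, -17, 34] -> [-29, -17, 17, -34] -> [261, 153, -153, 306] -> [261, 153, -153] -> [261, 153, -153] -> 3
  [6, -44, 26, 43, -9] -> [-6, 44, -26, -43, 9] -> [54, -396, 234, 387, -81] -> [387, -81] -> [387, -81] -> 2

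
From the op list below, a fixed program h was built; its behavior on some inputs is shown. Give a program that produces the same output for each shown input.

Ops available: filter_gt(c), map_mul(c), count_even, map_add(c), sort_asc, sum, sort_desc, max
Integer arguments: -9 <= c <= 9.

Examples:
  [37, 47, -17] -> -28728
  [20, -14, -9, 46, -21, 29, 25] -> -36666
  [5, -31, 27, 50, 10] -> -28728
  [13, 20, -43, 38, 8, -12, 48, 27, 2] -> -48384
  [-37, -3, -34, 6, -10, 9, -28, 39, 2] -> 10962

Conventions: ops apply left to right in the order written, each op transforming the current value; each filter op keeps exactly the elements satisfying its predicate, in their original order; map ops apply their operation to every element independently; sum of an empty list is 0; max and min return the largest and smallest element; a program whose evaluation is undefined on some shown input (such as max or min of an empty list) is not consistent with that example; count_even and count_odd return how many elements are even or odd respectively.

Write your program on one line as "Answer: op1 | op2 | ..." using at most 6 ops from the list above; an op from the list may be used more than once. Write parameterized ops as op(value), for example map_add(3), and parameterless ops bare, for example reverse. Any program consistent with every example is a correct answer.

map_add(3) | map_mul(-9) | map_mul(-7) | map_mul(-6) | sum

Check, running the answer program on each example:
  [37, 47, -17] -> [40, 50, -14] -> [-360, -450, 126] -> [2520, 3150, -882] -> [-15120, -18900, 5292] -> -28728
  [20, -14, -9, 46, -21, 29, 25] -> [23, -11, -6, 49, -18, 32, 28] -> [-207, 99, 54, -441, 162, -288, -252] -> [1449, -693, -378, 3087, -1134, 2016, 1764] -> [-8694, 4158, 2268, -18522, 6804, -12096, -10584] -> -36666
  [5, -31, 27, 50, 10] -> [8, -28, 30, 53, 13] -> [-72, 252, -270, -477, -117] -> [504, -1764, 1890, 3339, 819] -> [-3024, 10584, -11340, -20034, -4914] -> -28728
  [13, 20, -43, 38, 8, -12, 48, 27, 2] -> [16, 23, -40, 41, 11, -9, 51, 30, 5] -> [-144, -207, 360, -369, -99, 81, -459, -270, -45] -> [1008, 1449, -2520, 2583, 693, -567, 3213, 1890, 315] -> [-6048, -8694, 15120, -15498, -4158, 3402, -19278, -11340, -1890] -> -48384
  [-37, -3, -34, 6, -10, 9, -28, 39, 2] -> [-34, 0, -31, 9, -7, 12, -25, 42, 5] -> [306, 0, 279, -81, 63, -108, 225, -378, -45] -> [-2142, 0, -1953, 567, -441, 756, -1575, 2646, 315] -> [12852, 0, 11718, -3402, 2646, -4536, 9450, -15876, -1890] -> 10962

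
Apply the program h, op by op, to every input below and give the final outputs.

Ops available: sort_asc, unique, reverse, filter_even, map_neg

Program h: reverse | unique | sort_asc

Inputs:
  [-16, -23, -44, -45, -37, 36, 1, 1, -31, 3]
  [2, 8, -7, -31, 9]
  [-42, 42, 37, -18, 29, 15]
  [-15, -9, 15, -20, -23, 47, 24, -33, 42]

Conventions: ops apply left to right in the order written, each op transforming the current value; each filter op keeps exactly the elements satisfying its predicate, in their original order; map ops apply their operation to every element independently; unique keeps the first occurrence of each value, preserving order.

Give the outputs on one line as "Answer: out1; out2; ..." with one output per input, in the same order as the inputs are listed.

[-45, -44, -37, -31, -23, -16, 1, 3, 36]; [-31, -7, 2, 8, 9]; [-42, -18, 15, 29, 37, 42]; [-33, -23, -20, -15, -9, 15, 24, 42, 47]

Execution, op by op:
  [-16, -23, -44, -45, -37, 36, 1, 1, -31, 3] -> [3, -31, 1, 1, 36, -37, -45, -44, -23, -16] -> [3, -31, 1, 36, -37, -45, -44, -23, -16] -> [-45, -44, -37, -31, -23, -16, 1, 3, 36]
  [2, 8, -7, -31, 9] -> [9, -31, -7, 8, 2] -> [9, -31, -7, 8, 2] -> [-31, -7, 2, 8, 9]
  [-42, 42, 37, -18, 29, 15] -> [15, 29, -18, 37, 42, -42] -> [15, 29, -18, 37, 42, -42] -> [-42, -18, 15, 29, 37, 42]
  [-15, -9, 15, -20, -23, 47, 24, -33, 42] -> [42, -33, 24, 47, -23, -20, 15, -9, -15] -> [42, -33, 24, 47, -23, -20, 15, -9, -15] -> [-33, -23, -20, -15, -9, 15, 24, 42, 47]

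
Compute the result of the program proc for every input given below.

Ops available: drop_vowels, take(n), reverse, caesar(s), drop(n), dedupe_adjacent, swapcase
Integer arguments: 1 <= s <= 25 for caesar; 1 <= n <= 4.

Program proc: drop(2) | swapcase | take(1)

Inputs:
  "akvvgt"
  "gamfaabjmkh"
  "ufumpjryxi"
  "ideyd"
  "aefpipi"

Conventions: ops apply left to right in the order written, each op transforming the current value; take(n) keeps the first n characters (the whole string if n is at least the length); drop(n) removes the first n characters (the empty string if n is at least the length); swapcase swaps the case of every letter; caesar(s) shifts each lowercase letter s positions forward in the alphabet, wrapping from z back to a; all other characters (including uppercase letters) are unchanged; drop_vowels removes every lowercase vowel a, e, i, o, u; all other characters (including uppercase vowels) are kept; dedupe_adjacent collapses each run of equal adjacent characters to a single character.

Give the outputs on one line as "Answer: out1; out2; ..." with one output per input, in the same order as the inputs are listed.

Execution, op by op:
  "akvvgt" -> "vvgt" -> "VVGT" -> "V"
  "gamfaabjmkh" -> "mfaabjmkh" -> "MFAABJMKH" -> "M"
  "ufumpjryxi" -> "umpjryxi" -> "UMPJRYXI" -> "U"
  "ideyd" -> "eyd" -> "EYD" -> "E"
  "aefpipi" -> "fpipi" -> "FPIPI" -> "F"

"V"; "M"; "U"; "E"; "F"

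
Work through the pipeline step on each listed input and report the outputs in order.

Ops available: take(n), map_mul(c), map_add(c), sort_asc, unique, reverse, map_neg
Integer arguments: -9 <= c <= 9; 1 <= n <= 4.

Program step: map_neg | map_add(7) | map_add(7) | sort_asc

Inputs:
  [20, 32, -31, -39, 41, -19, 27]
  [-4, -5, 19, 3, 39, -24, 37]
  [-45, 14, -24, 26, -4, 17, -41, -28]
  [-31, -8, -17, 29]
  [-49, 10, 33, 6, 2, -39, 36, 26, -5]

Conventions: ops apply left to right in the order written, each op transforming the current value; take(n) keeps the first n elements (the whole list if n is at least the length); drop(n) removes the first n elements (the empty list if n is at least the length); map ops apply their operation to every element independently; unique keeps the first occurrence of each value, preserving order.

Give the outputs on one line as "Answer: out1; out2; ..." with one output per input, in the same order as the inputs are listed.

Execution, op by op:
  [20, 32, -31, -39, 41, -19, 27] -> [-20, -32, 31, 39, -41, 19, -27] -> [-13, -25, 38, 46, -34, 26, -20] -> [-6, -18, 45, 53, -27, 33, -13] -> [-27, -18, -13, -6, 33, 45, 53]
  [-4, -5, 19, 3, 39, -24, 37] -> [4, 5, -19, -3, -39, 24, -37] -> [11, 12, -12, 4, -32, 31, -30] -> [18, 19, -5, 11, -25, 38, -23] -> [-25, -23, -5, 11, 18, 19, 38]
  [-45, 14, -24, 26, -4, 17, -41, -28] -> [45, -14, 24, -26, 4, -17, 41, 28] -> [52, -7, 31, -19, 11, -10, 48, 35] -> [59, 0, 38, -12, 18, -3, 55, 42] -> [-12, -3, 0, 18, 38, 42, 55, 59]
  [-31, -8, -17, 29] -> [31, 8, 17, -29] -> [38, 15, 24, -22] -> [45, 22, 31, -15] -> [-15, 22, 31, 45]
  [-49, 10, 33, 6, 2, -39, 36, 26, -5] -> [49, -10, -33, -6, -2, 39, -36, -26, 5] -> [56, -3, -26, 1, 5, 46, -29, -19, 12] -> [63, 4, -19, 8, 12, 53, -22, -12, 19] -> [-22, -19, -12, 4, 8, 12, 19, 53, 63]

[-27, -18, -13, -6, 33, 45, 53]; [-25, -23, -5, 11, 18, 19, 38]; [-12, -3, 0, 18, 38, 42, 55, 59]; [-15, 22, 31, 45]; [-22, -19, -12, 4, 8, 12, 19, 53, 63]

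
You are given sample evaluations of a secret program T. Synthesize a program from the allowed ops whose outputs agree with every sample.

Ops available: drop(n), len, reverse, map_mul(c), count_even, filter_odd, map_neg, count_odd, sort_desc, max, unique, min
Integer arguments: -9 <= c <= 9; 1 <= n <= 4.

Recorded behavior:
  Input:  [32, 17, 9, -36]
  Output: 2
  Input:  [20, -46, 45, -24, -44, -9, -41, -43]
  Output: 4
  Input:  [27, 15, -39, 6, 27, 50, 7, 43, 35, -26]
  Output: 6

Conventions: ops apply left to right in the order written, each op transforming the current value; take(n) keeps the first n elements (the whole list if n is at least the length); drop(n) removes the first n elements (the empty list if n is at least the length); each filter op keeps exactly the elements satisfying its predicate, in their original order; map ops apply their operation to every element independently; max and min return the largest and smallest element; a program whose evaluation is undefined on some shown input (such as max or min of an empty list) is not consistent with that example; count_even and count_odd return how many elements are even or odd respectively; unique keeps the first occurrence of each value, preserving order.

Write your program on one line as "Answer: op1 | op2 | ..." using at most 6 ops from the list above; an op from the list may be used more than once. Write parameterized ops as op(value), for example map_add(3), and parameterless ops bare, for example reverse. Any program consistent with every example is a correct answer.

map_neg | unique | sort_desc | filter_odd | count_odd

Check, running the answer program on each example:
  [32, 17, 9, -36] -> [-32, -17, -9, 36] -> [-32, -17, -9, 36] -> [36, -9, -17, -32] -> [-9, -17] -> 2
  [20, -46, 45, -24, -44, -9, -41, -43] -> [-20, 46, -45, 24, 44, 9, 41, 43] -> [-20, 46, -45, 24, 44, 9, 41, 43] -> [46, 44, 43, 41, 24, 9, -20, -45] -> [43, 41, 9, -45] -> 4
  [27, 15, -39, 6, 27, 50, 7, 43, 35, -26] -> [-27, -15, 39, -6, -27, -50, -7, -43, -35, 26] -> [-27, -15, 39, -6, -50, -7, -43, -35, 26] -> [39, 26, -6, -7, -15, -27, -35, -43, -50] -> [39, -7, -15, -27, -35, -43] -> 6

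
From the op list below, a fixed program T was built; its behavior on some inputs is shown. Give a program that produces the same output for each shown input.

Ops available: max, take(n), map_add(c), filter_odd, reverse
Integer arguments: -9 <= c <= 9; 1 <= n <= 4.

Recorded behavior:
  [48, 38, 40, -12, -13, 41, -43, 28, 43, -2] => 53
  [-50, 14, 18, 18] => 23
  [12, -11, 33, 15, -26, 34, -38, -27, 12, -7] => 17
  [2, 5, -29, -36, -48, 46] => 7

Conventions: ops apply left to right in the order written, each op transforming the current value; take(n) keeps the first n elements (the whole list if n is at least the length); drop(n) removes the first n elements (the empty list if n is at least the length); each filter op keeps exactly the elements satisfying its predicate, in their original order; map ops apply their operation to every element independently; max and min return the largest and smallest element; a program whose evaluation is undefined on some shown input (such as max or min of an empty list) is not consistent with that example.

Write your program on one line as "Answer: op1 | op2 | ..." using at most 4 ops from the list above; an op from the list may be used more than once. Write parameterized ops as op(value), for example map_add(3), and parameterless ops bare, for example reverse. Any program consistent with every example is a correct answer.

take(4) | map_add(5) | filter_odd | max

Check, running the answer program on each example:
  [48, 38, 40, -12, -13, 41, -43, 28, 43, -2] -> [48, 38, 40, -12] -> [53, 43, 45, -7] -> [53, 43, 45, -7] -> 53
  [-50, 14, 18, 18] -> [-50, 14, 18, 18] -> [-45, 19, 23, 23] -> [-45, 19, 23, 23] -> 23
  [12, -11, 33, 15, -26, 34, -38, -27, 12, -7] -> [12, -11, 33, 15] -> [17, -6, 38, 20] -> [17] -> 17
  [2, 5, -29, -36, -48, 46] -> [2, 5, -29, -36] -> [7, 10, -24, -31] -> [7, -31] -> 7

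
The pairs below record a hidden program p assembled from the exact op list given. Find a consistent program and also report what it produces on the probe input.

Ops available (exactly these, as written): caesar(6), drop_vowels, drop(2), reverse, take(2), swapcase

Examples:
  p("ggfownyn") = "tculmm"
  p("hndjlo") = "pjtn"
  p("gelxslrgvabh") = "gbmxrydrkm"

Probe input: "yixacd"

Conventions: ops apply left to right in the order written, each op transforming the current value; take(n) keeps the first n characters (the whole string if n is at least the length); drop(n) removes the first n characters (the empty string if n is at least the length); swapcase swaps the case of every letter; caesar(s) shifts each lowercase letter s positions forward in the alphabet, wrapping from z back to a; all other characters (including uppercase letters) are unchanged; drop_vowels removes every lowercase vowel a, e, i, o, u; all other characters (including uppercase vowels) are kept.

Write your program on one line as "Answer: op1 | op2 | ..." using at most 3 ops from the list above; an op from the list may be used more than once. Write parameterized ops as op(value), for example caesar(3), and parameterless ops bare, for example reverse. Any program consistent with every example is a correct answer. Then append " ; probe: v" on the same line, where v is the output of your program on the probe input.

reverse | caesar(6) | drop(2) ; probe: "gdoe"

Check, running the answer program on each example:
  "ggfownyn" -> "nynwofgg" -> "tetculmm" -> "tculmm"
  "hndjlo" -> "oljdnh" -> "urpjtn" -> "pjtn"
  "gelxslrgvabh" -> "hbavgrlsxleg" -> "nhgbmxrydrkm" -> "gbmxrydrkm"
  probe: "yixacd" -> "dcaxiy" -> "jigdoe" -> "gdoe"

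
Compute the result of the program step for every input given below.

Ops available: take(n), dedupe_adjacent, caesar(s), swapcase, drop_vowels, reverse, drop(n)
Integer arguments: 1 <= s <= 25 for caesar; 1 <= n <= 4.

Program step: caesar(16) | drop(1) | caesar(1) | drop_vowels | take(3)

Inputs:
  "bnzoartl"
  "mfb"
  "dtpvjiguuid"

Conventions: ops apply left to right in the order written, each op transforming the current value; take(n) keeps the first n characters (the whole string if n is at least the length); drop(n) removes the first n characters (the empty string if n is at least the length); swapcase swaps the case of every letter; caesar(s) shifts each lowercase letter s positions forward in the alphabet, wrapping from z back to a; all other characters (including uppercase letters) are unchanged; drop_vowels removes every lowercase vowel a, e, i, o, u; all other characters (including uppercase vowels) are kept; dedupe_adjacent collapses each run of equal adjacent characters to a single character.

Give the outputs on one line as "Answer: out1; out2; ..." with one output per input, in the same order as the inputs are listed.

"qfr"; "ws"; "kgm"

Execution, op by op:
  "bnzoartl" -> "rdpeqhjb" -> "dpeqhjb" -> "eqfrikc" -> "qfrkc" -> "qfr"
  "mfb" -> "cvr" -> "vr" -> "ws" -> "ws" -> "ws"
  "dtpvjiguuid" -> "tjflzywkkyt" -> "jflzywkkyt" -> "kgmazxllzu" -> "kgmzxllz" -> "kgm"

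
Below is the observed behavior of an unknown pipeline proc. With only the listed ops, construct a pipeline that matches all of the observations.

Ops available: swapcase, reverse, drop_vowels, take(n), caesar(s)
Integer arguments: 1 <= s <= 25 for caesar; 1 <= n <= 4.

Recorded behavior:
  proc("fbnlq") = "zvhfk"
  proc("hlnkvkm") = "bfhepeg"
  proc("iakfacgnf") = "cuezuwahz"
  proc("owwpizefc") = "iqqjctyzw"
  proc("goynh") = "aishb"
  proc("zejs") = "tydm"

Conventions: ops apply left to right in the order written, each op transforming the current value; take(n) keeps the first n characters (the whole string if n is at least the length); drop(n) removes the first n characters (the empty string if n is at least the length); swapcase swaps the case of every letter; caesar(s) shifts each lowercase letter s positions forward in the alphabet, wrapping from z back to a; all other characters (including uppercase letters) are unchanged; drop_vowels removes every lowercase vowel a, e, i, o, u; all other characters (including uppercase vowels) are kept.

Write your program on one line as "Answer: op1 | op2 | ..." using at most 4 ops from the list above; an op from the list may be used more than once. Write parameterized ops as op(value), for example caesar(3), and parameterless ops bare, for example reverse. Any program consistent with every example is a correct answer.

reverse | caesar(5) | caesar(15) | reverse

Check, running the answer program on each example:
  "fbnlq" -> "qlnbf" -> "vqsgk" -> "kfhvz" -> "zvhfk"
  "hlnkvkm" -> "mkvknlh" -> "rpapsqm" -> "gepehfb" -> "bfhepeg"
  "iakfacgnf" -> "fngcafkai" -> "kslhfkpfn" -> "zhawuzeuc" -> "cuezuwahz"
  "owwpizefc" -> "cfezipwwo" -> "hkjenubbt" -> "wzytcjqqi" -> "iqqjctyzw"
  "goynh" -> "hnyog" -> "msdtl" -> "bhsia" -> "aishb"
  "zejs" -> "sjez" -> "xoje" -> "mdyt" -> "tydm"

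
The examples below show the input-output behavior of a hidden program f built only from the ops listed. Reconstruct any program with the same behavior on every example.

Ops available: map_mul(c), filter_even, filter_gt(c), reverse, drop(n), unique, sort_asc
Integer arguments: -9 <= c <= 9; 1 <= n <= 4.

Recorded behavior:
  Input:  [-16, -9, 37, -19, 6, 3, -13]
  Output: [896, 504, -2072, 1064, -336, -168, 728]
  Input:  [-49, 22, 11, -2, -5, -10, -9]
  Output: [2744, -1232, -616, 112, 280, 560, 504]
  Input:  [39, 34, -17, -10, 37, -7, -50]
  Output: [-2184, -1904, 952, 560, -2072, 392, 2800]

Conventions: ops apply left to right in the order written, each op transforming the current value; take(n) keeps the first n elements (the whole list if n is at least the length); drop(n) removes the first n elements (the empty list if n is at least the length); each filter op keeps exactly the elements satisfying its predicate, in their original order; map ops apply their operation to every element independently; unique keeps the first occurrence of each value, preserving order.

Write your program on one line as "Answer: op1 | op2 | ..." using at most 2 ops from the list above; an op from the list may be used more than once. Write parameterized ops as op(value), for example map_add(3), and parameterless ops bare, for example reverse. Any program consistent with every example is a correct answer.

map_mul(-8) | map_mul(7)

Check, running the answer program on each example:
  [-16, -9, 37, -19, 6, 3, -13] -> [128, 72, -296, 152, -48, -24, 104] -> [896, 504, -2072, 1064, -336, -168, 728]
  [-49, 22, 11, -2, -5, -10, -9] -> [392, -176, -88, 16, 40, 80, 72] -> [2744, -1232, -616, 112, 280, 560, 504]
  [39, 34, -17, -10, 37, -7, -50] -> [-312, -272, 136, 80, -296, 56, 400] -> [-2184, -1904, 952, 560, -2072, 392, 2800]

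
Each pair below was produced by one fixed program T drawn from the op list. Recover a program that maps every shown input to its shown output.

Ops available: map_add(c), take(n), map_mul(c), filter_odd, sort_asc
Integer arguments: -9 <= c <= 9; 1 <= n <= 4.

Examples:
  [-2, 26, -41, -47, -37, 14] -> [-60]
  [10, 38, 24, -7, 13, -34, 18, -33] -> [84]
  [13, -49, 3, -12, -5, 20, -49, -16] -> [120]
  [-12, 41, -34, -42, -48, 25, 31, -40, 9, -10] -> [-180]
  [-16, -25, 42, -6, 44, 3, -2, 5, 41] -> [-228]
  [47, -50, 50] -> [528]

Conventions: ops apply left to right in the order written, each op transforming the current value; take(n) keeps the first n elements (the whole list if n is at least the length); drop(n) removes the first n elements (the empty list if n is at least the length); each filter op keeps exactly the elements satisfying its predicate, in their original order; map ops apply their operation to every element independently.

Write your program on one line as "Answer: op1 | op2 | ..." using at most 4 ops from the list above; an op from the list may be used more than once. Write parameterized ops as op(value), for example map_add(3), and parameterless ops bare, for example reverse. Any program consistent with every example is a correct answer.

map_mul(-2) | map_add(6) | take(1) | map_mul(-6)

Check, running the answer program on each example:
  [-2, 26, -41, -47, -37, 14] -> [4, -52, 82, 94, 74, -28] -> [10, -46, 88, 100, 80, -22] -> [10] -> [-60]
  [10, 38, 24, -7, 13, -34, 18, -33] -> [-20, -76, -48, 14, -26, 68, -36, 66] -> [-14, -70, -42, 20, -20, 74, -30, 72] -> [-14] -> [84]
  [13, -49, 3, -12, -5, 20, -49, -16] -> [-26, 98, -6, 24, 10, -40, 98, 32] -> [-20, 104, 0, 30, 16, -34, 104, 38] -> [-20] -> [120]
  [-12, 41, -34, -42, -48, 25, 31, -40, 9, -10] -> [24, -82, 68, 84, 96, -50, -62, 80, -18, 20] -> [30, -76, 74, 90, 102, -44, -56, 86, -12, 26] -> [30] -> [-180]
  [-16, -25, 42, -6, 44, 3, -2, 5, 41] -> [32, 50, -84, 12, -88, -6, 4, -10, -82] -> [38, 56, -78, 18, -82, 0, 10, -4, -76] -> [38] -> [-228]
  [47, -50, 50] -> [-94, 100, -100] -> [-88, 106, -94] -> [-88] -> [528]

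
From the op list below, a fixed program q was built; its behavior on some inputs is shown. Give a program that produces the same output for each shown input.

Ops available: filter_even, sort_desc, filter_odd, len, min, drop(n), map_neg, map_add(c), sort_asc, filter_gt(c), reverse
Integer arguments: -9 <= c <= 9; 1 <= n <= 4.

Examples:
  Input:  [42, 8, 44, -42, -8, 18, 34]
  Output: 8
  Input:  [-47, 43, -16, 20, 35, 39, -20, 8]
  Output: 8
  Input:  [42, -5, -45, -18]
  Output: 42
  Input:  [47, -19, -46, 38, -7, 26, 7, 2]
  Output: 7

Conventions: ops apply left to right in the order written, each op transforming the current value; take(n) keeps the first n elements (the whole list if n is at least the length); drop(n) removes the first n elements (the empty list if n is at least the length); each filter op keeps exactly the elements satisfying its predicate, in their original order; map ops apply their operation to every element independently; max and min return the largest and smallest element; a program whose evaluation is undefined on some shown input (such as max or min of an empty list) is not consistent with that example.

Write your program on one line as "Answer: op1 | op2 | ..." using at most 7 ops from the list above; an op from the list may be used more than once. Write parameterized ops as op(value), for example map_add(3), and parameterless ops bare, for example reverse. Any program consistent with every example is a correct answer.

reverse | filter_gt(2) | reverse | sort_asc | reverse | min

Check, running the answer program on each example:
  [42, 8, 44, -42, -8, 18, 34] -> [34, 18, -8, -42, 44, 8, 42] -> [34, 18, 44, 8, 42] -> [42, 8, 44, 18, 34] -> [8, 18, 34, 42, 44] -> [44, 42, 34, 18, 8] -> 8
  [-47, 43, -16, 20, 35, 39, -20, 8] -> [8, -20, 39, 35, 20, -16, 43, -47] -> [8, 39, 35, 20, 43] -> [43, 20, 35, 39, 8] -> [8, 20, 35, 39, 43] -> [43, 39, 35, 20, 8] -> 8
  [42, -5, -45, -18] -> [-18, -45, -5, 42] -> [42] -> [42] -> [42] -> [42] -> 42
  [47, -19, -46, 38, -7, 26, 7, 2] -> [2, 7, 26, -7, 38, -46, -19, 47] -> [7, 26, 38, 47] -> [47, 38, 26, 7] -> [7, 26, 38, 47] -> [47, 38, 26, 7] -> 7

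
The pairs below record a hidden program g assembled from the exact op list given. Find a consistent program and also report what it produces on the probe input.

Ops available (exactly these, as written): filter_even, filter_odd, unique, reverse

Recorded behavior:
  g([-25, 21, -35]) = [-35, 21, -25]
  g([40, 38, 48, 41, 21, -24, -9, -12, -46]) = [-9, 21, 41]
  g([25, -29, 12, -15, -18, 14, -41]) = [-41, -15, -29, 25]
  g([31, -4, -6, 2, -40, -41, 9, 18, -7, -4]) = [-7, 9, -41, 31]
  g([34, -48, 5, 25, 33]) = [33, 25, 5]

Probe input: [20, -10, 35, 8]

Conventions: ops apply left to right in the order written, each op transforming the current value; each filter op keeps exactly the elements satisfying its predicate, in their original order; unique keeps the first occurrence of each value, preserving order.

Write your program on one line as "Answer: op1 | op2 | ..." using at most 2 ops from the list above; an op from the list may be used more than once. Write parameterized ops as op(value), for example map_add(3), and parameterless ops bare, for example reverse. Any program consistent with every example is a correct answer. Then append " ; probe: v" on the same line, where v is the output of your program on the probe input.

filter_odd | reverse ; probe: [35]

Check, running the answer program on each example:
  [-25, 21, -35] -> [-25, 21, -35] -> [-35, 21, -25]
  [40, 38, 48, 41, 21, -24, -9, -12, -46] -> [41, 21, -9] -> [-9, 21, 41]
  [25, -29, 12, -15, -18, 14, -41] -> [25, -29, -15, -41] -> [-41, -15, -29, 25]
  [31, -4, -6, 2, -40, -41, 9, 18, -7, -4] -> [31, -41, 9, -7] -> [-7, 9, -41, 31]
  [34, -48, 5, 25, 33] -> [5, 25, 33] -> [33, 25, 5]
  probe: [20, -10, 35, 8] -> [35] -> [35]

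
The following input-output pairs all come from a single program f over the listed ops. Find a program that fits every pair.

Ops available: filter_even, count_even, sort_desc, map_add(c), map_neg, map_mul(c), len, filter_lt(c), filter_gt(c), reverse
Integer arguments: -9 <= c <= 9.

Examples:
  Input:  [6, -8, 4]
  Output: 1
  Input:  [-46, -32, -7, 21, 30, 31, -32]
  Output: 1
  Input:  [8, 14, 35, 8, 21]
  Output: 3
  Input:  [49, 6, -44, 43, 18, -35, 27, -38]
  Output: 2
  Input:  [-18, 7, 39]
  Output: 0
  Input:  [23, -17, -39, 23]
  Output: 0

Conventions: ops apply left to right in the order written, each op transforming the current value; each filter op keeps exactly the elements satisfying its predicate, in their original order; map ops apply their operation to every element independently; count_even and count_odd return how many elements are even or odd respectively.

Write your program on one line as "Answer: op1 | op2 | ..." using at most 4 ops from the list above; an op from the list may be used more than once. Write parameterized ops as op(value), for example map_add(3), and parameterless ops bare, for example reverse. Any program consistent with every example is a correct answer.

filter_even | sort_desc | filter_gt(5) | count_even

Check, running the answer program on each example:
  [6, -8, 4] -> [6, -8, 4] -> [6, 4, -8] -> [6] -> 1
  [-46, -32, -7, 21, 30, 31, -32] -> [-46, -32, 30, -32] -> [30, -32, -32, -46] -> [30] -> 1
  [8, 14, 35, 8, 21] -> [8, 14, 8] -> [14, 8, 8] -> [14, 8, 8] -> 3
  [49, 6, -44, 43, 18, -35, 27, -38] -> [6, -44, 18, -38] -> [18, 6, -38, -44] -> [18, 6] -> 2
  [-18, 7, 39] -> [-18] -> [-18] -> [] -> 0
  [23, -17, -39, 23] -> [] -> [] -> [] -> 0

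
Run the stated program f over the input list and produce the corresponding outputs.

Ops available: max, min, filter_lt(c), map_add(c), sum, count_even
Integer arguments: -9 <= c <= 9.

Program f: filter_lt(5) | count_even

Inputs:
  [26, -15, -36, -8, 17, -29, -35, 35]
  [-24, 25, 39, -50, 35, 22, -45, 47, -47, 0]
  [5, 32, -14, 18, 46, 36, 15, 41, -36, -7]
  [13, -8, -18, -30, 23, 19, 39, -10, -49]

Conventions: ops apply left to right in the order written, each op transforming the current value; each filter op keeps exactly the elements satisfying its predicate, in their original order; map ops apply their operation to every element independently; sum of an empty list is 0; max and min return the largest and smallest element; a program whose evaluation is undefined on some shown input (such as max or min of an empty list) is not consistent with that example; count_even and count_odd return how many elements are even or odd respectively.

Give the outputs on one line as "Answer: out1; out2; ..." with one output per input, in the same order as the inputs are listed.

2; 3; 2; 4

Execution, op by op:
  [26, -15, -36, -8, 17, -29, -35, 35] -> [-15, -36, -8, -29, -35] -> 2
  [-24, 25, 39, -50, 35, 22, -45, 47, -47, 0] -> [-24, -50, -45, -47, 0] -> 3
  [5, 32, -14, 18, 46, 36, 15, 41, -36, -7] -> [-14, -36, -7] -> 2
  [13, -8, -18, -30, 23, 19, 39, -10, -49] -> [-8, -18, -30, -10, -49] -> 4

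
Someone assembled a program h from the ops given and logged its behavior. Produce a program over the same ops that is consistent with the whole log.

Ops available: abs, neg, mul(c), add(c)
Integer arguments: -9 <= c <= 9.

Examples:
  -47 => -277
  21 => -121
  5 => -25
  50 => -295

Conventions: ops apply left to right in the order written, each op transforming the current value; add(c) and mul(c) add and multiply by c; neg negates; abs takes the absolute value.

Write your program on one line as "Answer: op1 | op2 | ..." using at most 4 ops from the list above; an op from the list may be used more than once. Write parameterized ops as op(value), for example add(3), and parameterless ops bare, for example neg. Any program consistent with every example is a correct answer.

mul(6) | abs | add(-5) | neg

Check, running the answer program on each example:
  -47 -> -282 -> 282 -> 277 -> -277
  21 -> 126 -> 126 -> 121 -> -121
  5 -> 30 -> 30 -> 25 -> -25
  50 -> 300 -> 300 -> 295 -> -295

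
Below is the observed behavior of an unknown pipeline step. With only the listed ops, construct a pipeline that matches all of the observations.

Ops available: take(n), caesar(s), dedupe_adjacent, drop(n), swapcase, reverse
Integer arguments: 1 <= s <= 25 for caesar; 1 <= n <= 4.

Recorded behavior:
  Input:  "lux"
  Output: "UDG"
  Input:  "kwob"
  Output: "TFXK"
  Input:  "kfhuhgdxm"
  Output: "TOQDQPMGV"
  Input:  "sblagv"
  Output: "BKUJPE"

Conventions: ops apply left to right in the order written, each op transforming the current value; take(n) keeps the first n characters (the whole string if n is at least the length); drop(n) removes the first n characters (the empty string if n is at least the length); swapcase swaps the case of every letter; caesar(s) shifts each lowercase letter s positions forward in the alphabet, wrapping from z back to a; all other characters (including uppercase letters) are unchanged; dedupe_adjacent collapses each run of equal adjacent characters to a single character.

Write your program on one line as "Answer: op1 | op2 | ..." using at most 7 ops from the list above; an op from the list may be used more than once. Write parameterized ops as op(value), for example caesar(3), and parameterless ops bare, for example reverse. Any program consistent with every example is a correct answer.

caesar(8) | reverse | caesar(14) | reverse | caesar(13) | swapcase

Check, running the answer program on each example:
  "lux" -> "tcf" -> "fct" -> "tqh" -> "hqt" -> "udg" -> "UDG"
  "kwob" -> "sewj" -> "jwes" -> "xksg" -> "gskx" -> "tfxk" -> "TFXK"
  "kfhuhgdxm" -> "snpcpolfu" -> "uflopcpns" -> "itzcdqdbg" -> "gbdqdczti" -> "toqdqpmgv" -> "TOQDQPMGV"
  "sblagv" -> "ajtiod" -> "doitja" -> "rcwhxo" -> "oxhwcr" -> "bkujpe" -> "BKUJPE"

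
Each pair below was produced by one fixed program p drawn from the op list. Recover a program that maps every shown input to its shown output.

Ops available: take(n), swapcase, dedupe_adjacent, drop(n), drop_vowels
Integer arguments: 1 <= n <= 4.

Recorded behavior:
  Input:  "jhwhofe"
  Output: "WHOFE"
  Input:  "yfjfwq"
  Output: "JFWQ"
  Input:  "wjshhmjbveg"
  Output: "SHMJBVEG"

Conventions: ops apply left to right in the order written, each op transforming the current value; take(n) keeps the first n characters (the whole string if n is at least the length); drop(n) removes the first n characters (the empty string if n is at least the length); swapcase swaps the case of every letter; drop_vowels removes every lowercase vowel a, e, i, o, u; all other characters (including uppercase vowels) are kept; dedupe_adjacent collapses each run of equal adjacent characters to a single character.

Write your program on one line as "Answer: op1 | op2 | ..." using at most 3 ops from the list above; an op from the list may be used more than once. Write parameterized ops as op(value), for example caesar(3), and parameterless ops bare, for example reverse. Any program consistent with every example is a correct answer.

drop(2) | swapcase | dedupe_adjacent

Check, running the answer program on each example:
  "jhwhofe" -> "whofe" -> "WHOFE" -> "WHOFE"
  "yfjfwq" -> "jfwq" -> "JFWQ" -> "JFWQ"
  "wjshhmjbveg" -> "shhmjbveg" -> "SHHMJBVEG" -> "SHMJBVEG"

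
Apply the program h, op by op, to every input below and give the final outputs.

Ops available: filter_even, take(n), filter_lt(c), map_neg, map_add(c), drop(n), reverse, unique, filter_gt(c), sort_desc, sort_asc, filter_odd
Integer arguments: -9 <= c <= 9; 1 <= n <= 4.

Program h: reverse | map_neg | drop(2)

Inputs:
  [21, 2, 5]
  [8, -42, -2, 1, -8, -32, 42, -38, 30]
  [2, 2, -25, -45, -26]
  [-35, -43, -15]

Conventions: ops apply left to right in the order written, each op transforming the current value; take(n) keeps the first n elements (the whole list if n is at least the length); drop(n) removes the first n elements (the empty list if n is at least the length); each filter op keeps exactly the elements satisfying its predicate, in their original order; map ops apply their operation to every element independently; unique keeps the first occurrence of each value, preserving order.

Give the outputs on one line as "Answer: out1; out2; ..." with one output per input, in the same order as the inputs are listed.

[-21]; [-42, 32, 8, -1, 2, 42, -8]; [25, -2, -2]; [35]

Execution, op by op:
  [21, 2, 5] -> [5, 2, 21] -> [-5, -2, -21] -> [-21]
  [8, -42, -2, 1, -8, -32, 42, -38, 30] -> [30, -38, 42, -32, -8, 1, -2, -42, 8] -> [-30, 38, -42, 32, 8, -1, 2, 42, -8] -> [-42, 32, 8, -1, 2, 42, -8]
  [2, 2, -25, -45, -26] -> [-26, -45, -25, 2, 2] -> [26, 45, 25, -2, -2] -> [25, -2, -2]
  [-35, -43, -15] -> [-15, -43, -35] -> [15, 43, 35] -> [35]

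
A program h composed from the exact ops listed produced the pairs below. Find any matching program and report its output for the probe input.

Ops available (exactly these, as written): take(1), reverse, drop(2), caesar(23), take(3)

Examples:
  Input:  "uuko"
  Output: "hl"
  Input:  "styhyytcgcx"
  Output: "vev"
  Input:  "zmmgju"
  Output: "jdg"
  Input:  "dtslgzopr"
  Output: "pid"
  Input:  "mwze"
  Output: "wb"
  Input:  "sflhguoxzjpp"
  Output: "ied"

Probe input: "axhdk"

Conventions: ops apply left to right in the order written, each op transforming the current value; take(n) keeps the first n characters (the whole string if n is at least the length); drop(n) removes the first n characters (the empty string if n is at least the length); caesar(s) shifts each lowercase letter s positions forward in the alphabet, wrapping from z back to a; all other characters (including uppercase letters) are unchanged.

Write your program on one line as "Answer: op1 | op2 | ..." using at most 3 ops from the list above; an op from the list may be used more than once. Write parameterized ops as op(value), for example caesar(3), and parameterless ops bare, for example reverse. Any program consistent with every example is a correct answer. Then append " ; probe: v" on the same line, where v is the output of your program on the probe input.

drop(2) | caesar(23) | take(3) ; probe: "eah"

Check, running the answer program on each example:
  "uuko" -> "ko" -> "hl" -> "hl"
  "styhyytcgcx" -> "yhyytcgcx" -> "vevvqzdzu" -> "vev"
  "zmmgju" -> "mgju" -> "jdgr" -> "jdg"
  "dtslgzopr" -> "slgzopr" -> "pidwlmo" -> "pid"
  "mwze" -> "ze" -> "wb" -> "wb"
  "sflhguoxzjpp" -> "lhguoxzjpp" -> "iedrluwgmm" -> "ied"
  probe: "axhdk" -> "hdk" -> "eah" -> "eah"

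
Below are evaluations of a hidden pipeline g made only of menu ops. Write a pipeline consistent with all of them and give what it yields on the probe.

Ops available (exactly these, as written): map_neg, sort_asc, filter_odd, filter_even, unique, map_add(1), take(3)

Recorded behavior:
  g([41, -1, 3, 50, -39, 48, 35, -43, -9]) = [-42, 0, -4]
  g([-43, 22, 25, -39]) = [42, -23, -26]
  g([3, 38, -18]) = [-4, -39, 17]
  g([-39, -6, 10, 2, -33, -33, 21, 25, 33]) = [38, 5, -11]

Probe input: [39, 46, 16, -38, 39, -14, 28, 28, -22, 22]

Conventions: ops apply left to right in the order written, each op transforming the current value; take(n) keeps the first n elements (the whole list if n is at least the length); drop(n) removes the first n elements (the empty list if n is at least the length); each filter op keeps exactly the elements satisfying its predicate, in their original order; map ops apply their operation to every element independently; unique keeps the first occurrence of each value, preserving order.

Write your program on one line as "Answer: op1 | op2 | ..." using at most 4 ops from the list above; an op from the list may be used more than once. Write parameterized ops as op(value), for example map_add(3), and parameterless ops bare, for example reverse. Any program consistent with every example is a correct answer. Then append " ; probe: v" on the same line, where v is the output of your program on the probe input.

take(3) | map_add(1) | map_neg ; probe: [-40, -47, -17]

Check, running the answer program on each example:
  [41, -1, 3, 50, -39, 48, 35, -43, -9] -> [41, -1, 3] -> [42, 0, 4] -> [-42, 0, -4]
  [-43, 22, 25, -39] -> [-43, 22, 25] -> [-42, 23, 26] -> [42, -23, -26]
  [3, 38, -18] -> [3, 38, -18] -> [4, 39, -17] -> [-4, -39, 17]
  [-39, -6, 10, 2, -33, -33, 21, 25, 33] -> [-39, -6, 10] -> [-38, -5, 11] -> [38, 5, -11]
  probe: [39, 46, 16, -38, 39, -14, 28, 28, -22, 22] -> [39, 46, 16] -> [40, 47, 17] -> [-40, -47, -17]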